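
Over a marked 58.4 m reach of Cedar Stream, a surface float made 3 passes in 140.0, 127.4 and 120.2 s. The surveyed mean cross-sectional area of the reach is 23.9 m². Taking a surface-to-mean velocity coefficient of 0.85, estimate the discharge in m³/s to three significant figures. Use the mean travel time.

9.18 m³/s

t̄ = (140.0 + 127.4 + 120.2) / 3 = 129.2 s
v_surface = L / t̄ = 58.4 / 129.2 = 0.4520 m/s
v_mean = 0.85 × 0.4520 = 0.3842 m/s
Q = A × v_mean = 23.9 × 0.3842 = 9.183 m³/s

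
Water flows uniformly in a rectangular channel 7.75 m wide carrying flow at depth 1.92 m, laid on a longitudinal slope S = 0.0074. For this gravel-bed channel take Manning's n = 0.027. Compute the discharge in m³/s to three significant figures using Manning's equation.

A = b·y = 7.75 × 1.92 = 14.88 m²
P = b + 2y = 7.75 + 2×1.92 = 11.59 m
R = A/P = 14.88/11.59 = 1.284 m
Q = (1/n)·A·R^(2/3)·S^(1/2) = (1/0.027) × 14.88 × 1.284^(2/3) × 0.0074^(1/2) = 56.00 m³/s

56.0 m³/s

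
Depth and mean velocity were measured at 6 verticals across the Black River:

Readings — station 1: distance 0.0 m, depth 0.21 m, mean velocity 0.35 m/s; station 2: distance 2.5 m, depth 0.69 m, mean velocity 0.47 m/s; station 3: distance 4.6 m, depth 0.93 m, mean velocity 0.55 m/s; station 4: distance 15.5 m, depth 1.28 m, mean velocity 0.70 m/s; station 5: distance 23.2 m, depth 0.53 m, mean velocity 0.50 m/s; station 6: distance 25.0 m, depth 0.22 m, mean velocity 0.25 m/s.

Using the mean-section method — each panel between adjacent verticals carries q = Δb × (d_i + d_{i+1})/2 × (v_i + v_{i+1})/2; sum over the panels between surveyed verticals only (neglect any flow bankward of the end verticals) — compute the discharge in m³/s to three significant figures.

Panel 1-2: Δb = 2.5 m, d̄ = (0.21+0.69)/2 = 0.45, v̄ = (0.35+0.47)/2 = 0.41 → q = 2.5×0.45×0.41 = 0.4613 m³/s
Panel 2-3: Δb = 2.1 m, d̄ = (0.69+0.93)/2 = 0.81, v̄ = (0.47+0.55)/2 = 0.51 → q = 2.1×0.81×0.51 = 0.8675 m³/s
Panel 3-4: Δb = 10.9 m, d̄ = (0.93+1.28)/2 = 1.105, v̄ = (0.55+0.70)/2 = 0.625 → q = 10.9×1.105×0.625 = 7.528 m³/s
Panel 4-5: Δb = 7.7 m, d̄ = (1.28+0.53)/2 = 0.905, v̄ = (0.70+0.50)/2 = 0.6 → q = 7.7×0.905×0.6 = 4.181 m³/s
Panel 5-6: Δb = 1.8 m, d̄ = (0.53+0.22)/2 = 0.375, v̄ = (0.50+0.25)/2 = 0.375 → q = 1.8×0.375×0.375 = 0.2531 m³/s
Q = Σ q = 13.29 m³/s

13.3 m³/s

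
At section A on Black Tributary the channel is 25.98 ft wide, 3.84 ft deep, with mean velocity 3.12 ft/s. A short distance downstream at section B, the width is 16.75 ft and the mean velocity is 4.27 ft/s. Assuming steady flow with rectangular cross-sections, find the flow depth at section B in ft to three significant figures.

4.35 ft

Q = A₁V₁ = (25.98×3.84) × 3.12 = 311.3 ft³/s
d₂ = Q/(b₂ V₂) = 311.3/(16.75×4.27) = 4.352 ft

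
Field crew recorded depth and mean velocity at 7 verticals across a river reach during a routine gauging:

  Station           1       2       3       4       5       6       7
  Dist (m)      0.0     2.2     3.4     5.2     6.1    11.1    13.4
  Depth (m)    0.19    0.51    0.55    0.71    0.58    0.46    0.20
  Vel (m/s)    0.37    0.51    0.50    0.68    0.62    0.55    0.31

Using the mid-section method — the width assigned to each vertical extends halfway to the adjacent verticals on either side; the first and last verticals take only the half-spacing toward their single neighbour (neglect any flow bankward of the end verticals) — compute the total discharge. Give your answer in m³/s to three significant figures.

3.64 m³/s

w_1 = (2.2 − 0.0)/2 = 1.1 m; q_1 = 0.37 × 0.19 × 1.1 = 0.07733 m³/s
w_2 = (3.4 − 0.0)/2 = 1.7 m; q_2 = 0.51 × 0.51 × 1.7 = 0.4422 m³/s
w_3 = (5.2 − 2.2)/2 = 1.5 m; q_3 = 0.50 × 0.55 × 1.5 = 0.4125 m³/s
w_4 = (6.1 − 3.4)/2 = 1.35 m; q_4 = 0.68 × 0.71 × 1.35 = 0.6518 m³/s
w_5 = (11.1 − 5.2)/2 = 2.95 m; q_5 = 0.62 × 0.58 × 2.95 = 1.061 m³/s
w_6 = (13.4 − 6.1)/2 = 3.65 m; q_6 = 0.55 × 0.46 × 3.65 = 0.9235 m³/s
w_7 = (13.4 − 11.1)/2 = 1.15 m; q_7 = 0.31 × 0.20 × 1.15 = 0.07130 m³/s
Q = Σ qᵢ = 3.639 m³/s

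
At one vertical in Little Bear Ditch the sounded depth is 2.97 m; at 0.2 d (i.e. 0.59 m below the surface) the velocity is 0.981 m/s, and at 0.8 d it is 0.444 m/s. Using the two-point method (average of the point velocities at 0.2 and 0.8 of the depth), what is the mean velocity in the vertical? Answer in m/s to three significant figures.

0.713 m/s

v̄ = (0.981 + 0.444) / 2 = 0.7125 m/s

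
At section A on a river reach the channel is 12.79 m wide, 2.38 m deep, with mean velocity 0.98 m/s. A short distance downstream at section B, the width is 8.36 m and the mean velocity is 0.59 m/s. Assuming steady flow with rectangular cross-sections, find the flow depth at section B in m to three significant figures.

Q = A₁V₁ = (12.79×2.38) × 0.98 = 29.83 m³/s
d₂ = Q/(b₂ V₂) = 29.83/(8.36×0.59) = 6.048 m

6.05 m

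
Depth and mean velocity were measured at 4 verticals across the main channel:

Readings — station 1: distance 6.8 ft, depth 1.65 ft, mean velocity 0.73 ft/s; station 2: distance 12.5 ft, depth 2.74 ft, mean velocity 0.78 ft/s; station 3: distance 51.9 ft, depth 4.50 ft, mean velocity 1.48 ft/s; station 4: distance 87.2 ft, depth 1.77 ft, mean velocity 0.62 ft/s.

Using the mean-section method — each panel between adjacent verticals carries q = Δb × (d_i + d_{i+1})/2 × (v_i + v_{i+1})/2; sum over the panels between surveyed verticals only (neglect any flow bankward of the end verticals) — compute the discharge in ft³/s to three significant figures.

Panel 1-2: Δb = 5.7 ft, d̄ = (1.65+2.74)/2 = 2.195, v̄ = (0.73+0.78)/2 = 0.755 → q = 5.7×2.195×0.755 = 9.446 ft³/s
Panel 2-3: Δb = 39.4 ft, d̄ = (2.74+4.50)/2 = 3.62, v̄ = (0.78+1.48)/2 = 1.13 → q = 39.4×3.62×1.13 = 161.2 ft³/s
Panel 3-4: Δb = 35.3 ft, d̄ = (4.50+1.77)/2 = 3.135, v̄ = (1.48+0.62)/2 = 1.05 → q = 35.3×3.135×1.05 = 116.2 ft³/s
Q = Σ q = 286.8 ft³/s

287 ft³/s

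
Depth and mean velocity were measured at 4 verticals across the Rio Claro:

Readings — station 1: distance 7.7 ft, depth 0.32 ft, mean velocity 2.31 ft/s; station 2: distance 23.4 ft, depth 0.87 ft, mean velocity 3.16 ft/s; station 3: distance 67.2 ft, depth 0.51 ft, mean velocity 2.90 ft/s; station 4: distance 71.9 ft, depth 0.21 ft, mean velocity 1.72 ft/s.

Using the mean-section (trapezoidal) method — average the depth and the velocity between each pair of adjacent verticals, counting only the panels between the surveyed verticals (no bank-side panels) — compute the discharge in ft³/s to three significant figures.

121 ft³/s

Panel 1-2: Δb = 15.7 ft, d̄ = (0.32+0.87)/2 = 0.595, v̄ = (2.31+3.16)/2 = 2.735 → q = 15.7×0.595×2.735 = 25.55 ft³/s
Panel 2-3: Δb = 43.8 ft, d̄ = (0.87+0.51)/2 = 0.69, v̄ = (3.16+2.90)/2 = 3.03 → q = 43.8×0.69×3.03 = 91.57 ft³/s
Panel 3-4: Δb = 4.7 ft, d̄ = (0.51+0.21)/2 = 0.36, v̄ = (2.90+1.72)/2 = 2.31 → q = 4.7×0.36×2.31 = 3.909 ft³/s
Q = Σ q = 121.0 ft³/s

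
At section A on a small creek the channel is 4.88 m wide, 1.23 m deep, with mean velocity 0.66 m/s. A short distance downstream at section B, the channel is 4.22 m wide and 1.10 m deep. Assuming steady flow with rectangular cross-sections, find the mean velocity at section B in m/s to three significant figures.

Q = A₁V₁ = (4.88×1.23) × 0.66 = 3.962 m³/s
A₂ = 4.22 × 1.10 = 4.642 m²
V₂ = Q/A₂ = 3.962/4.642 = 0.8534 m/s

0.853 m/s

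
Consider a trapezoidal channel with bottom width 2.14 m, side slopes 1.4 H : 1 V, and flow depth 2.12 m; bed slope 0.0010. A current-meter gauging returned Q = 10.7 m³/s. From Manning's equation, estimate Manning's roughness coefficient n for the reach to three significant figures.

0.0351

A = (b + z·y)·y = (2.14 + 1.4×2.12)×2.12 = 10.83 m²
P = b + 2y√(1+z²) = 2.14 + 2×2.12×√(1+1.4²) = 9.435 m
R = A/P = 10.83/9.435 = 1.148 m
n = (1/Q)·A·R^(2/3)·S^(1/2) = (1/10.7) × 10.83 × 1.096 × 0.03162 = 0.03508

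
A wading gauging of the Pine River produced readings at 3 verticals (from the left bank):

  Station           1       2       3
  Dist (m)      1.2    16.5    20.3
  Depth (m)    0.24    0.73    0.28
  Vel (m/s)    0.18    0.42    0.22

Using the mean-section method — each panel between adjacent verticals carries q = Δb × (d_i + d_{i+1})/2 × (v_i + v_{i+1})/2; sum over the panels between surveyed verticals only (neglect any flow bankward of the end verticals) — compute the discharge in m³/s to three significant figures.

Panel 1-2: Δb = 15.3 m, d̄ = (0.24+0.73)/2 = 0.485, v̄ = (0.18+0.42)/2 = 0.3 → q = 15.3×0.485×0.3 = 2.226 m³/s
Panel 2-3: Δb = 3.8 m, d̄ = (0.73+0.28)/2 = 0.505, v̄ = (0.42+0.22)/2 = 0.32 → q = 3.8×0.505×0.32 = 0.6141 m³/s
Q = Σ q = 2.840 m³/s

2.84 m³/s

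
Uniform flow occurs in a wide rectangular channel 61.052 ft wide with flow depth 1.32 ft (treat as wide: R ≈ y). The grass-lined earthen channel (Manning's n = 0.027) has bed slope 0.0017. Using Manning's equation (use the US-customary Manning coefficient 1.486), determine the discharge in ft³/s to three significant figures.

A = b·y = 61.052 × 1.32 = 80.59 ft²
Wide channel: R ≈ y = 1.32 ft
Q = (1.486/n)·A·R^(2/3)·S^(1/2) = (1.486/0.027) × 80.59 × 1.320^(2/3) × 0.0017^(1/2) = 220.1 ft³/s

220 ft³/s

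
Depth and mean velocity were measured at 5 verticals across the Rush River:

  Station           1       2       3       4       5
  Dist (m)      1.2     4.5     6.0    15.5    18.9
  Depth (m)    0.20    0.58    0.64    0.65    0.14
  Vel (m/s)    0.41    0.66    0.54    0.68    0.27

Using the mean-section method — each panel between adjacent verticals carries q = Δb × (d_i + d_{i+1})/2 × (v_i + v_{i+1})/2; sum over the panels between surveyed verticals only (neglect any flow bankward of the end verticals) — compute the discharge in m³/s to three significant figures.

Panel 1-2: Δb = 3.3 m, d̄ = (0.20+0.58)/2 = 0.39, v̄ = (0.41+0.66)/2 = 0.535 → q = 3.3×0.39×0.535 = 0.6885 m³/s
Panel 2-3: Δb = 1.5 m, d̄ = (0.58+0.64)/2 = 0.61, v̄ = (0.66+0.54)/2 = 0.6 → q = 1.5×0.61×0.6 = 0.5490 m³/s
Panel 3-4: Δb = 9.5 m, d̄ = (0.64+0.65)/2 = 0.645, v̄ = (0.54+0.68)/2 = 0.61 → q = 9.5×0.645×0.61 = 3.738 m³/s
Panel 4-5: Δb = 3.4 m, d̄ = (0.65+0.14)/2 = 0.395, v̄ = (0.68+0.27)/2 = 0.475 → q = 3.4×0.395×0.475 = 0.6379 m³/s
Q = Σ q = 5.613 m³/s

5.61 m³/s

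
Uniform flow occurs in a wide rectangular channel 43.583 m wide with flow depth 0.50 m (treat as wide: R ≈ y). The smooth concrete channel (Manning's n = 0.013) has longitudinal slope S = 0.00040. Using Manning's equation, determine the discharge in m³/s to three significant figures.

A = b·y = 43.583 × 0.50 = 21.79 m²
Wide channel: R ≈ y = 0.50 m
Q = (1/n)·A·R^(2/3)·S^(1/2) = (1/0.013) × 21.79 × 0.5000^(2/3) × 0.00040^(1/2) = 21.12 m³/s

21.1 m³/s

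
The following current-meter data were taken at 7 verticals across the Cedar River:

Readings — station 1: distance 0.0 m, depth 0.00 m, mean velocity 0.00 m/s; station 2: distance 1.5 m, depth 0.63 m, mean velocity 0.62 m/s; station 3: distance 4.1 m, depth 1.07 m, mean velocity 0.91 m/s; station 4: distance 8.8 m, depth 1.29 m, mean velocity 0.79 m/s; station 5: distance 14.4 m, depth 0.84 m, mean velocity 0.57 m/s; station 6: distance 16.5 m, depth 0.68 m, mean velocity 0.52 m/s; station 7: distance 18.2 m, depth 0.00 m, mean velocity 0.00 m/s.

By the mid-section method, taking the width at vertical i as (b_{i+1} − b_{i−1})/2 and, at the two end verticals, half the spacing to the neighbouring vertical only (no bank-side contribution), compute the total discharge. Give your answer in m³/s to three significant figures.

12.1 m³/s

w_2 = (4.1 − 0.0)/2 = 2.05 m; q_2 = 0.62 × 0.63 × 2.05 = 0.8007 m³/s
w_3 = (8.8 − 1.5)/2 = 3.65 m; q_3 = 0.91 × 1.07 × 3.65 = 3.554 m³/s
w_4 = (14.4 − 4.1)/2 = 5.15 m; q_4 = 0.79 × 1.29 × 5.15 = 5.248 m³/s
w_5 = (16.5 − 8.8)/2 = 3.85 m; q_5 = 0.57 × 0.84 × 3.85 = 1.843 m³/s
w_6 = (18.2 − 14.4)/2 = 1.9 m; q_6 = 0.52 × 0.68 × 1.9 = 0.6718 m³/s
Stations 1, 7 contribute zero (depth or velocity is 0).
Q = Σ qᵢ = 12.12 m³/s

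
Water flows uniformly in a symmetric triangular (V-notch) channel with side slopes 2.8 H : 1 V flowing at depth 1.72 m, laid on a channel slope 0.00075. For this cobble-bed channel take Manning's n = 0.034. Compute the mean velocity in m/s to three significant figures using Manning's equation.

0.700 m/s

A = z·y² = 2.8×1.72² = 8.284 m²
P = 2y√(1+z²) = 2×1.72×√(1+2.8²) = 10.23 m
R = A/P = 8.284/10.23 = 0.8099 m
Q = (1/n)·A·R^(2/3)·S^(1/2) = (1/0.034) × 8.284 × 0.8099^(2/3) × 0.00075^(1/2) = 5.797 m³/s
V = Q/A = 5.797/8.284 = 0.6999 m/s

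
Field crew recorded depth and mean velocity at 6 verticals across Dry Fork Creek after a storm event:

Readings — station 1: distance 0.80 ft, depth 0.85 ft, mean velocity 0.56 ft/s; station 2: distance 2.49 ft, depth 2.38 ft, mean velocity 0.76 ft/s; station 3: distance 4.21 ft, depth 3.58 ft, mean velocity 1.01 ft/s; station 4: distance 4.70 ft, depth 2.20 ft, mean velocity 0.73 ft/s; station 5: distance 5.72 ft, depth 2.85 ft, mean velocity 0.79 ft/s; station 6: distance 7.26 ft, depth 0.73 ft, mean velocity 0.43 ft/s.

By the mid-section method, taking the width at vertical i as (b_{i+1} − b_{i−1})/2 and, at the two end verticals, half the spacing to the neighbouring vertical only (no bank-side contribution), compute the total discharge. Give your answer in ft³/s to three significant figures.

11.8 ft³/s

w_1 = (2.49 − 0.80)/2 = 0.845 ft; q_1 = 0.56 × 0.85 × 0.845 = 0.4022 ft³/s
w_2 = (4.21 − 0.80)/2 = 1.705 ft; q_2 = 0.76 × 2.38 × 1.705 = 3.084 ft³/s
w_3 = (4.70 − 2.49)/2 = 1.105 ft; q_3 = 1.01 × 3.58 × 1.105 = 3.995 ft³/s
w_4 = (5.72 − 4.21)/2 = 0.755 ft; q_4 = 0.73 × 2.20 × 0.755 = 1.213 ft³/s
w_5 = (7.26 − 4.70)/2 = 1.28 ft; q_5 = 0.79 × 2.85 × 1.28 = 2.882 ft³/s
w_6 = (7.26 − 5.72)/2 = 0.77 ft; q_6 = 0.43 × 0.73 × 0.77 = 0.2417 ft³/s
Q = Σ qᵢ = 11.82 ft³/s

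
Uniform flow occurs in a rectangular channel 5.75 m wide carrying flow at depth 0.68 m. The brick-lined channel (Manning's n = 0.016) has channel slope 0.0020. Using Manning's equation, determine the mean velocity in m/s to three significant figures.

A = b·y = 5.75 × 0.68 = 3.910 m²
P = b + 2y = 5.75 + 2×0.68 = 7.110 m
R = A/P = 3.910/7.110 = 0.5499 m
Q = (1/n)·A·R^(2/3)·S^(1/2) = (1/0.016) × 3.910 × 0.5499^(2/3) × 0.0020^(1/2) = 7.336 m³/s
V = Q/A = 7.336/3.910 = 1.876 m/s

1.88 m/s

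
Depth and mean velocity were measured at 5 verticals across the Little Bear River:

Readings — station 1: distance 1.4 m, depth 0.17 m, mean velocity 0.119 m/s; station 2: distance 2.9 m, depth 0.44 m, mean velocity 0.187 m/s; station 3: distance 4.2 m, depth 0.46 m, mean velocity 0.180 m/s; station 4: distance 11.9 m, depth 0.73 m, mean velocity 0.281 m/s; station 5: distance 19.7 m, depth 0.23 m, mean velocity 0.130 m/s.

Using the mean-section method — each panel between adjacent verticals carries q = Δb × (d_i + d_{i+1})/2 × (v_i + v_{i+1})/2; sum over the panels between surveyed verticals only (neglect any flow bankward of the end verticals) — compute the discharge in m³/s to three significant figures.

Panel 1-2: Δb = 1.5 m, d̄ = (0.17+0.44)/2 = 0.305, v̄ = (0.119+0.187)/2 = 0.153 → q = 1.5×0.305×0.153 = 0.07000 m³/s
Panel 2-3: Δb = 1.3 m, d̄ = (0.44+0.46)/2 = 0.45, v̄ = (0.187+0.180)/2 = 0.1835 → q = 1.3×0.45×0.1835 = 0.1073 m³/s
Panel 3-4: Δb = 7.7 m, d̄ = (0.46+0.73)/2 = 0.595, v̄ = (0.180+0.281)/2 = 0.2305 → q = 7.7×0.595×0.2305 = 1.056 m³/s
Panel 4-5: Δb = 7.8 m, d̄ = (0.73+0.23)/2 = 0.48, v̄ = (0.281+0.130)/2 = 0.2055 → q = 7.8×0.48×0.2055 = 0.7694 m³/s
Q = Σ q = 2.003 m³/s

2.00 m³/s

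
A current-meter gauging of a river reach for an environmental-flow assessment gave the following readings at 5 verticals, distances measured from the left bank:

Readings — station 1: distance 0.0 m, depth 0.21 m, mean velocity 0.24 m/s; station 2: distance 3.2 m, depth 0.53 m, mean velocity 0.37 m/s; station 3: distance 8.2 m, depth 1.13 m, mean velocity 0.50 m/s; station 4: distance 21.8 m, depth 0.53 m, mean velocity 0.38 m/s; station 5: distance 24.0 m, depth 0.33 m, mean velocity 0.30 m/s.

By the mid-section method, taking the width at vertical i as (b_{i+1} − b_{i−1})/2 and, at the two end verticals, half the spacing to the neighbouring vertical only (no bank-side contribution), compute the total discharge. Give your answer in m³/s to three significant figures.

w_1 = (3.2 − 0.0)/2 = 1.6 m; q_1 = 0.24 × 0.21 × 1.6 = 0.08064 m³/s
w_2 = (8.2 − 0.0)/2 = 4.1 m; q_2 = 0.37 × 0.53 × 4.1 = 0.8040 m³/s
w_3 = (21.8 − 3.2)/2 = 9.3 m; q_3 = 0.50 × 1.13 × 9.3 = 5.255 m³/s
w_4 = (24.0 − 8.2)/2 = 7.9 m; q_4 = 0.38 × 0.53 × 7.9 = 1.591 m³/s
w_5 = (24.0 − 21.8)/2 = 1.1 m; q_5 = 0.30 × 0.33 × 1.1 = 0.1089 m³/s
Q = Σ qᵢ = 7.839 m³/s

7.84 m³/s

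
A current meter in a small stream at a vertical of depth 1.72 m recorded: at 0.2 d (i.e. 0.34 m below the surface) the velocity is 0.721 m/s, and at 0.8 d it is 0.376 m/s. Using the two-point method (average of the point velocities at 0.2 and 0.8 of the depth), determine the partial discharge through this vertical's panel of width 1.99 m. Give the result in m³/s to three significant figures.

v̄ = (0.721 + 0.376) / 2 = 0.5485 m/s
q = v̄ × d × w = 0.5485 × 1.72 × 1.99 = 1.877 m³/s

1.88 m³/s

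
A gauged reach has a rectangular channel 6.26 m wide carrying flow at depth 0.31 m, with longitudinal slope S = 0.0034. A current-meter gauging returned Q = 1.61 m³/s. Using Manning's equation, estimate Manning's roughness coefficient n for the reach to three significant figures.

A = b·y = 6.26 × 0.31 = 1.941 m²
P = b + 2y = 6.26 + 2×0.31 = 6.880 m
R = A/P = 1.941/6.880 = 0.2821 m
n = (1/Q)·A·R^(2/3)·S^(1/2) = (1/1.61) × 1.941 × 0.4301 × 0.05831 = 0.03023

0.0302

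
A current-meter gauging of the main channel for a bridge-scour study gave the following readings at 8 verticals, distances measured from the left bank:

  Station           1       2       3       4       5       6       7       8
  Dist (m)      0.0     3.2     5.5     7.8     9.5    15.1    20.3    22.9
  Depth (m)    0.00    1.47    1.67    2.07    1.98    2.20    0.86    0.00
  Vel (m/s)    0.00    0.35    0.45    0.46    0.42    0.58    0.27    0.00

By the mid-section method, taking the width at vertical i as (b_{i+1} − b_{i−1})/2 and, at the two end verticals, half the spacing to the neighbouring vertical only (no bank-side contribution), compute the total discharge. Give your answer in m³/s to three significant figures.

15.9 m³/s

w_2 = (5.5 − 0.0)/2 = 2.75 m; q_2 = 0.35 × 1.47 × 2.75 = 1.415 m³/s
w_3 = (7.8 − 3.2)/2 = 2.3 m; q_3 = 0.45 × 1.67 × 2.3 = 1.728 m³/s
w_4 = (9.5 − 5.5)/2 = 2 m; q_4 = 0.46 × 2.07 × 2 = 1.904 m³/s
w_5 = (15.1 − 7.8)/2 = 3.65 m; q_5 = 0.42 × 1.98 × 3.65 = 3.035 m³/s
w_6 = (20.3 − 9.5)/2 = 5.4 m; q_6 = 0.58 × 2.20 × 5.4 = 6.890 m³/s
w_7 = (22.9 − 15.1)/2 = 3.9 m; q_7 = 0.27 × 0.86 × 3.9 = 0.9056 m³/s
Stations 1, 8 contribute zero (depth or velocity is 0).
Q = Σ qᵢ = 15.88 m³/s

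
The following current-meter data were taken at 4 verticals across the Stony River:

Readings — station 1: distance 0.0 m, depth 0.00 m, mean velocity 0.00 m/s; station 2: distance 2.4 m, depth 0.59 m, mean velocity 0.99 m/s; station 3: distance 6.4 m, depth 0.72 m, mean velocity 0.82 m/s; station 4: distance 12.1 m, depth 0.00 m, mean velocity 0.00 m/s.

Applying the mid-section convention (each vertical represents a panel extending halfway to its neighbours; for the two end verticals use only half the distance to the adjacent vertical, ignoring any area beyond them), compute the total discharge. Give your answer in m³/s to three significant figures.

w_2 = (6.4 − 0.0)/2 = 3.2 m; q_2 = 0.99 × 0.59 × 3.2 = 1.869 m³/s
w_3 = (12.1 − 2.4)/2 = 4.85 m; q_3 = 0.82 × 0.72 × 4.85 = 2.863 m³/s
Stations 1, 4 contribute zero (depth or velocity is 0).
Q = Σ qᵢ = 4.733 m³/s

4.73 m³/s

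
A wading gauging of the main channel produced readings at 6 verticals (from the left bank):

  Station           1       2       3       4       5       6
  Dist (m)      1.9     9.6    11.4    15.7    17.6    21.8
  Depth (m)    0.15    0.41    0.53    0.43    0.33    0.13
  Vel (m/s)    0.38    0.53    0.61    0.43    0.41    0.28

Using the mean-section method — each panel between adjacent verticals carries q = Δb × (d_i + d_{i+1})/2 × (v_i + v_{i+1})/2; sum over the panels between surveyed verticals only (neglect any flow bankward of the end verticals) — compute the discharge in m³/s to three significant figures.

3.17 m³/s

Panel 1-2: Δb = 7.7 m, d̄ = (0.15+0.41)/2 = 0.28, v̄ = (0.38+0.53)/2 = 0.455 → q = 7.7×0.28×0.455 = 0.9810 m³/s
Panel 2-3: Δb = 1.8 m, d̄ = (0.41+0.53)/2 = 0.47, v̄ = (0.53+0.61)/2 = 0.57 → q = 1.8×0.47×0.57 = 0.4822 m³/s
Panel 3-4: Δb = 4.3 m, d̄ = (0.53+0.43)/2 = 0.48, v̄ = (0.61+0.43)/2 = 0.52 → q = 4.3×0.48×0.52 = 1.073 m³/s
Panel 4-5: Δb = 1.9 m, d̄ = (0.43+0.33)/2 = 0.38, v̄ = (0.43+0.41)/2 = 0.42 → q = 1.9×0.38×0.42 = 0.3032 m³/s
Panel 5-6: Δb = 4.2 m, d̄ = (0.33+0.13)/2 = 0.23, v̄ = (0.41+0.28)/2 = 0.345 → q = 4.2×0.23×0.345 = 0.3333 m³/s
Q = Σ q = 3.173 m³/s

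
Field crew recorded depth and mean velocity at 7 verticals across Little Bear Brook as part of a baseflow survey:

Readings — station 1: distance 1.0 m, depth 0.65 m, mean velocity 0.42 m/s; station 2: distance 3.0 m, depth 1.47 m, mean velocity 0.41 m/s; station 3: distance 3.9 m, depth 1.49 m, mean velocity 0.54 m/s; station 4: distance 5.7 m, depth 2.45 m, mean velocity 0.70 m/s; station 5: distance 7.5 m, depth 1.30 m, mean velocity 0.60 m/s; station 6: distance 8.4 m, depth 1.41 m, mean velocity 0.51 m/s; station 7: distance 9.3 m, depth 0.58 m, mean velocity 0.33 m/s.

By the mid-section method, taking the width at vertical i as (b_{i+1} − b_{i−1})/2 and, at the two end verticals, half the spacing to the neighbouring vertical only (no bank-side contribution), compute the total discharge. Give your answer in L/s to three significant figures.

7110 L/s

w_1 = (3.0 − 1.0)/2 = 1 m; q_1 = 0.42 × 0.65 × 1 = 0.2730 m³/s
w_2 = (3.9 − 1.0)/2 = 1.45 m; q_2 = 0.41 × 1.47 × 1.45 = 0.8739 m³/s
w_3 = (5.7 − 3.0)/2 = 1.35 m; q_3 = 0.54 × 1.49 × 1.35 = 1.086 m³/s
w_4 = (7.5 − 3.9)/2 = 1.8 m; q_4 = 0.70 × 2.45 × 1.8 = 3.087 m³/s
w_5 = (8.4 − 5.7)/2 = 1.35 m; q_5 = 0.60 × 1.30 × 1.35 = 1.053 m³/s
w_6 = (9.3 − 7.5)/2 = 0.9 m; q_6 = 0.51 × 1.41 × 0.9 = 0.6472 m³/s
w_7 = (9.3 − 8.4)/2 = 0.45 m; q_7 = 0.33 × 0.58 × 0.45 = 0.08613 m³/s
Q = Σ qᵢ = 7.106 m³/s
= 7.106 × 1000 = 7106 L/s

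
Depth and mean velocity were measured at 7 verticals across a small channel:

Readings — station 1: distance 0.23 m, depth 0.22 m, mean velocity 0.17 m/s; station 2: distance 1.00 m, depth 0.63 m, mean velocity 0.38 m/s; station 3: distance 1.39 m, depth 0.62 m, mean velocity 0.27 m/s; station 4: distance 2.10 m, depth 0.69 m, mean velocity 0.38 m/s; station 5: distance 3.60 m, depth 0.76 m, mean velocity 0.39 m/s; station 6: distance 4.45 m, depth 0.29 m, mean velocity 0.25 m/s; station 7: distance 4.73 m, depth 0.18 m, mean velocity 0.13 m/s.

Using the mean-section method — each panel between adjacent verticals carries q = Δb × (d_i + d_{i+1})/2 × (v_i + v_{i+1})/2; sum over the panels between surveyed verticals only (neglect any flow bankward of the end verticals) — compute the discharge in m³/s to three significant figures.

Panel 1-2: Δb = 0.77 m, d̄ = (0.22+0.63)/2 = 0.425, v̄ = (0.17+0.38)/2 = 0.275 → q = 0.77×0.425×0.275 = 0.08999 m³/s
Panel 2-3: Δb = 0.39 m, d̄ = (0.63+0.62)/2 = 0.625, v̄ = (0.38+0.27)/2 = 0.325 → q = 0.39×0.625×0.325 = 0.07922 m³/s
Panel 3-4: Δb = 0.71 m, d̄ = (0.62+0.69)/2 = 0.655, v̄ = (0.27+0.38)/2 = 0.325 → q = 0.71×0.655×0.325 = 0.1511 m³/s
Panel 4-5: Δb = 1.5 m, d̄ = (0.69+0.76)/2 = 0.725, v̄ = (0.38+0.39)/2 = 0.385 → q = 1.5×0.725×0.385 = 0.4187 m³/s
Panel 5-6: Δb = 0.85 m, d̄ = (0.76+0.29)/2 = 0.525, v̄ = (0.39+0.25)/2 = 0.32 → q = 0.85×0.525×0.32 = 0.1428 m³/s
Panel 6-7: Δb = 0.28 m, d̄ = (0.29+0.18)/2 = 0.235, v̄ = (0.25+0.13)/2 = 0.19 → q = 0.28×0.235×0.19 = 0.01250 m³/s
Q = Σ q = 0.8943 m³/s

0.894 m³/s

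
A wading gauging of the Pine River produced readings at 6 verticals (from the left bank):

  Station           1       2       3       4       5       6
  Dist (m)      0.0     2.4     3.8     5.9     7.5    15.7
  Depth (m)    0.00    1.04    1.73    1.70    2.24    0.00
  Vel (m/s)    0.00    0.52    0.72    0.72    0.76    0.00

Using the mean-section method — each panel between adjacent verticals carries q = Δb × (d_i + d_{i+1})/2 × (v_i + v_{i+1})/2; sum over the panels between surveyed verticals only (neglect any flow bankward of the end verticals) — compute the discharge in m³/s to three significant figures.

9.94 m³/s

Panel 1-2: Δb = 2.4 m, d̄ = (0.00+1.04)/2 = 0.52, v̄ = (0.00+0.52)/2 = 0.26 → q = 2.4×0.52×0.26 = 0.3245 m³/s
Panel 2-3: Δb = 1.4 m, d̄ = (1.04+1.73)/2 = 1.385, v̄ = (0.52+0.72)/2 = 0.62 → q = 1.4×1.385×0.62 = 1.202 m³/s
Panel 3-4: Δb = 2.1 m, d̄ = (1.73+1.70)/2 = 1.715, v̄ = (0.72+0.72)/2 = 0.72 → q = 2.1×1.715×0.72 = 2.593 m³/s
Panel 4-5: Δb = 1.6 m, d̄ = (1.70+2.24)/2 = 1.97, v̄ = (0.72+0.76)/2 = 0.74 → q = 1.6×1.97×0.74 = 2.332 m³/s
Panel 5-6: Δb = 8.2 m, d̄ = (2.24+0.00)/2 = 1.12, v̄ = (0.76+0.00)/2 = 0.38 → q = 8.2×1.12×0.38 = 3.490 m³/s
Q = Σ q = 9.942 m³/s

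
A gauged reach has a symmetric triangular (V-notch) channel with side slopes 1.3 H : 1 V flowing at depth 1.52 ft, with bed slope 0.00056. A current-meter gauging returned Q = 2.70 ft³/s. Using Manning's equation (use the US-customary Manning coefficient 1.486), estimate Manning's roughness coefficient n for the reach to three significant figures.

A = z·y² = 1.3×1.52² = 3.004 ft²
P = 2y√(1+z²) = 2×1.52×√(1+1.3²) = 4.986 ft
R = A/P = 3.004/4.986 = 0.6024 ft
n = (1.486/Q)·A·R^(2/3)·S^(1/2) = (1.486/2.70) × 3.004 × 0.7133 × 0.02366 = 0.02790

0.0279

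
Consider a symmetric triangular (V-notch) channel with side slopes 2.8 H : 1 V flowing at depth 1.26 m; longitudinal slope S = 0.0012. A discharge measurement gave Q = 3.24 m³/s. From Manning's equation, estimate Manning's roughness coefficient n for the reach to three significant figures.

0.0336

A = z·y² = 2.8×1.26² = 4.445 m²
P = 2y√(1+z²) = 2×1.26×√(1+2.8²) = 7.492 m
R = A/P = 4.445/7.492 = 0.5933 m
n = (1/Q)·A·R^(2/3)·S^(1/2) = (1/3.24) × 4.445 × 0.7061 × 0.03464 = 0.03356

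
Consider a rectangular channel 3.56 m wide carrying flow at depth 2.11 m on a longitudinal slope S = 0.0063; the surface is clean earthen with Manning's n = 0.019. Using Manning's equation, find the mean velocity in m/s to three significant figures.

4.08 m/s

A = b·y = 3.56 × 2.11 = 7.512 m²
P = b + 2y = 3.56 + 2×2.11 = 7.780 m
R = A/P = 7.512/7.780 = 0.9655 m
Q = (1/n)·A·R^(2/3)·S^(1/2) = (1/0.019) × 7.512 × 0.9655^(2/3) × 0.0063^(1/2) = 30.65 m³/s
V = Q/A = 30.65/7.512 = 4.081 m/s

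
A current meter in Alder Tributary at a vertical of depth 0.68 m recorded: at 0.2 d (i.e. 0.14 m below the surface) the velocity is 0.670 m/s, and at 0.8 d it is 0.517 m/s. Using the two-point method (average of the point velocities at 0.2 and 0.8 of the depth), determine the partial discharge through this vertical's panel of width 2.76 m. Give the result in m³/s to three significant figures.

1.11 m³/s

v̄ = (0.670 + 0.517) / 2 = 0.5935 m/s
q = v̄ × d × w = 0.5935 × 0.68 × 2.76 = 1.114 m³/s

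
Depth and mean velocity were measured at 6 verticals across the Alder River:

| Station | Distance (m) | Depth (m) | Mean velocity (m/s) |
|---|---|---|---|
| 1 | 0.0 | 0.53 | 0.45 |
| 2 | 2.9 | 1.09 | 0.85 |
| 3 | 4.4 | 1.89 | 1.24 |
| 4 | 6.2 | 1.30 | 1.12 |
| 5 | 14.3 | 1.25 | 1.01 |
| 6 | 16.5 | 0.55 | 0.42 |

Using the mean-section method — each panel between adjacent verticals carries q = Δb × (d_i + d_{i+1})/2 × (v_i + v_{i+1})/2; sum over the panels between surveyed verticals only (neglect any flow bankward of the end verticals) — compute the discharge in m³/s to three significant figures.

Panel 1-2: Δb = 2.9 m, d̄ = (0.53+1.09)/2 = 0.81, v̄ = (0.45+0.85)/2 = 0.65 → q = 2.9×0.81×0.65 = 1.527 m³/s
Panel 2-3: Δb = 1.5 m, d̄ = (1.09+1.89)/2 = 1.49, v̄ = (0.85+1.24)/2 = 1.045 → q = 1.5×1.49×1.045 = 2.336 m³/s
Panel 3-4: Δb = 1.8 m, d̄ = (1.89+1.30)/2 = 1.595, v̄ = (1.24+1.12)/2 = 1.18 → q = 1.8×1.595×1.18 = 3.388 m³/s
Panel 4-5: Δb = 8.1 m, d̄ = (1.30+1.25)/2 = 1.275, v̄ = (1.12+1.01)/2 = 1.065 → q = 8.1×1.275×1.065 = 11.00 m³/s
Panel 5-6: Δb = 2.2 m, d̄ = (1.25+0.55)/2 = 0.9, v̄ = (1.01+0.42)/2 = 0.715 → q = 2.2×0.9×0.715 = 1.416 m³/s
Q = Σ q = 19.66 m³/s

19.7 m³/s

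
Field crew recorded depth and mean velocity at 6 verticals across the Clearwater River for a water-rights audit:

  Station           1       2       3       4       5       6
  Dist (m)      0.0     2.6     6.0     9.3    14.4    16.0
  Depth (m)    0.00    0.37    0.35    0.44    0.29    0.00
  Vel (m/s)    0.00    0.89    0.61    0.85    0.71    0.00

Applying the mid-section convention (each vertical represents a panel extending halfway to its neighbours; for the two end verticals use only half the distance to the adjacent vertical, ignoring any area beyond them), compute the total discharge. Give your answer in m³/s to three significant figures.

w_2 = (6.0 − 0.0)/2 = 3 m; q_2 = 0.89 × 0.37 × 3 = 0.9879 m³/s
w_3 = (9.3 − 2.6)/2 = 3.35 m; q_3 = 0.61 × 0.35 × 3.35 = 0.7152 m³/s
w_4 = (14.4 − 6.0)/2 = 4.2 m; q_4 = 0.85 × 0.44 × 4.2 = 1.571 m³/s
w_5 = (16.0 − 9.3)/2 = 3.35 m; q_5 = 0.71 × 0.29 × 3.35 = 0.6898 m³/s
Stations 1, 6 contribute zero (depth or velocity is 0).
Q = Σ qᵢ = 3.964 m³/s

3.96 m³/s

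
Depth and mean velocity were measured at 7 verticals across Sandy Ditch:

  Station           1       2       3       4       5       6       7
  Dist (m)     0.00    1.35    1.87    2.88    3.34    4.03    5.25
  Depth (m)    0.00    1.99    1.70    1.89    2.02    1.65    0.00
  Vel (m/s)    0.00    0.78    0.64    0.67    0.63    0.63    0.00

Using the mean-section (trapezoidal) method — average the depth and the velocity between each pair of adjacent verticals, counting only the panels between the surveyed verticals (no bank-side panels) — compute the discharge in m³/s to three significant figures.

Panel 1-2: Δb = 1.35 m, d̄ = (0.00+1.99)/2 = 0.995, v̄ = (0.00+0.78)/2 = 0.39 → q = 1.35×0.995×0.39 = 0.5239 m³/s
Panel 2-3: Δb = 0.52 m, d̄ = (1.99+1.70)/2 = 1.845, v̄ = (0.78+0.64)/2 = 0.71 → q = 0.52×1.845×0.71 = 0.6812 m³/s
Panel 3-4: Δb = 1.01 m, d̄ = (1.70+1.89)/2 = 1.795, v̄ = (0.64+0.67)/2 = 0.655 → q = 1.01×1.795×0.655 = 1.187 m³/s
Panel 4-5: Δb = 0.46 m, d̄ = (1.89+2.02)/2 = 1.955, v̄ = (0.67+0.63)/2 = 0.65 → q = 0.46×1.955×0.65 = 0.5845 m³/s
Panel 5-6: Δb = 0.69 m, d̄ = (2.02+1.65)/2 = 1.835, v̄ = (0.63+0.63)/2 = 0.63 → q = 0.69×1.835×0.63 = 0.7977 m³/s
Panel 6-7: Δb = 1.22 m, d̄ = (1.65+0.00)/2 = 0.825, v̄ = (0.63+0.00)/2 = 0.315 → q = 1.22×0.825×0.315 = 0.3170 m³/s
Q = Σ q = 4.092 m³/s

4.09 m³/s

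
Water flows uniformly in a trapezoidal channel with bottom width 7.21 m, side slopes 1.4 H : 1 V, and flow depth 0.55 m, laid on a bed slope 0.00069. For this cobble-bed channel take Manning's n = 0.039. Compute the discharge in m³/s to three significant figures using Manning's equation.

A = (b + z·y)·y = (7.21 + 1.4×0.55)×0.55 = 4.389 m²
P = b + 2y√(1+z²) = 7.21 + 2×0.55×√(1+1.4²) = 9.103 m
R = A/P = 4.389/9.103 = 0.4822 m
Q = (1/n)·A·R^(2/3)·S^(1/2) = (1/0.039) × 4.389 × 0.4822^(2/3) × 0.00069^(1/2) = 1.818 m³/s

1.82 m³/s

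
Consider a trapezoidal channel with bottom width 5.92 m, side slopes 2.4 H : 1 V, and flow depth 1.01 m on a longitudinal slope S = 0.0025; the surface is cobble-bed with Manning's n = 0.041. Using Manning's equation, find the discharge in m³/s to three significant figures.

8.52 m³/s

A = (b + z·y)·y = (5.92 + 2.4×1.01)×1.01 = 8.427 m²
P = b + 2y√(1+z²) = 5.92 + 2×1.01×√(1+2.4²) = 11.17 m
R = A/P = 8.427/11.17 = 0.7543 m
Q = (1/n)·A·R^(2/3)·S^(1/2) = (1/0.041) × 8.427 × 0.7543^(2/3) × 0.0025^(1/2) = 8.516 m³/s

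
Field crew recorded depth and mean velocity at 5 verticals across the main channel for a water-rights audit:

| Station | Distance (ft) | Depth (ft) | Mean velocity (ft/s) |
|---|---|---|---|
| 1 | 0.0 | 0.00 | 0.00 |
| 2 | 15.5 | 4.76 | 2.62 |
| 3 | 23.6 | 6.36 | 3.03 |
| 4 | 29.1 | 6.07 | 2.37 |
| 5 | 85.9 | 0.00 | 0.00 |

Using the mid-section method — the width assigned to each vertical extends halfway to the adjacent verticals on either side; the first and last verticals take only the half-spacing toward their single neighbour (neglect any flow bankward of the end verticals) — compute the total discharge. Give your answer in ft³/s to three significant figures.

w_2 = (23.6 − 0.0)/2 = 11.8 ft; q_2 = 2.62 × 4.76 × 11.8 = 147.2 ft³/s
w_3 = (29.1 − 15.5)/2 = 6.8 ft; q_3 = 3.03 × 6.36 × 6.8 = 131.0 ft³/s
w_4 = (85.9 − 23.6)/2 = 31.15 ft; q_4 = 2.37 × 6.07 × 31.15 = 448.1 ft³/s
Stations 1, 5 contribute zero (depth or velocity is 0).
Q = Σ qᵢ = 726.3 ft³/s

726 ft³/s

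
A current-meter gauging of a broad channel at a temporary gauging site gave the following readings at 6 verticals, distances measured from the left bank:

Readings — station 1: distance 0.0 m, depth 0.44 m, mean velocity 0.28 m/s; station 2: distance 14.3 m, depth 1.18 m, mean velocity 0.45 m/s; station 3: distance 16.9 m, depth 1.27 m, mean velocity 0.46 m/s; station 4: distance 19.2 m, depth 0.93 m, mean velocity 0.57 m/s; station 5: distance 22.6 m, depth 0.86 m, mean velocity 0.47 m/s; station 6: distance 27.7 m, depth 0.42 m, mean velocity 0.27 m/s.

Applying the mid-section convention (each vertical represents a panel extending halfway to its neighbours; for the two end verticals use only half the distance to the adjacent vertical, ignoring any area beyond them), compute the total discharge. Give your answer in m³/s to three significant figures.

w_1 = (14.3 − 0.0)/2 = 7.15 m; q_1 = 0.28 × 0.44 × 7.15 = 0.8809 m³/s
w_2 = (16.9 − 0.0)/2 = 8.45 m; q_2 = 0.45 × 1.18 × 8.45 = 4.487 m³/s
w_3 = (19.2 − 14.3)/2 = 2.45 m; q_3 = 0.46 × 1.27 × 2.45 = 1.431 m³/s
w_4 = (22.6 − 16.9)/2 = 2.85 m; q_4 = 0.57 × 0.93 × 2.85 = 1.511 m³/s
w_5 = (27.7 − 19.2)/2 = 4.25 m; q_5 = 0.47 × 0.86 × 4.25 = 1.718 m³/s
w_6 = (27.7 − 22.6)/2 = 2.55 m; q_6 = 0.27 × 0.42 × 2.55 = 0.2892 m³/s
Q = Σ qᵢ = 10.32 m³/s

10.3 m³/s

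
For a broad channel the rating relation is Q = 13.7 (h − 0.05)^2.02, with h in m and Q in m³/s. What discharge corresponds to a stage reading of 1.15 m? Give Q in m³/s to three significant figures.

Q = 13.7 × (1.15 − 0.05)^2.02 = 13.7 × 1.1^2.02 = 16.61 m³/s

16.6 m³/s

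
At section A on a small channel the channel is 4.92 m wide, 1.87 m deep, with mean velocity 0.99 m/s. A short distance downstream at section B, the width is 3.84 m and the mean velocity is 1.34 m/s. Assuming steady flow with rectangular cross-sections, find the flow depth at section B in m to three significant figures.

Q = A₁V₁ = (4.92×1.87) × 0.99 = 9.108 m³/s
d₂ = Q/(b₂ V₂) = 9.108/(3.84×1.34) = 1.770 m

1.77 m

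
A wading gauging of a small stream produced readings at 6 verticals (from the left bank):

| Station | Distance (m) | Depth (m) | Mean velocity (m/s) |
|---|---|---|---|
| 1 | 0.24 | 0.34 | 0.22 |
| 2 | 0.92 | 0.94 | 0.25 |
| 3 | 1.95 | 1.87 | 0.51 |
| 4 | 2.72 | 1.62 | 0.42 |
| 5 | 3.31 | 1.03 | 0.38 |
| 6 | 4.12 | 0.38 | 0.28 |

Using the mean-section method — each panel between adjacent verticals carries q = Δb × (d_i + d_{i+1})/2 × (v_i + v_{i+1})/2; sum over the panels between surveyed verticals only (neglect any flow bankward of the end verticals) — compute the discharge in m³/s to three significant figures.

Panel 1-2: Δb = 0.68 m, d̄ = (0.34+0.94)/2 = 0.64, v̄ = (0.22+0.25)/2 = 0.235 → q = 0.68×0.64×0.235 = 0.1023 m³/s
Panel 2-3: Δb = 1.03 m, d̄ = (0.94+1.87)/2 = 1.405, v̄ = (0.25+0.51)/2 = 0.38 → q = 1.03×1.405×0.38 = 0.5499 m³/s
Panel 3-4: Δb = 0.77 m, d̄ = (1.87+1.62)/2 = 1.745, v̄ = (0.51+0.42)/2 = 0.465 → q = 0.77×1.745×0.465 = 0.6248 m³/s
Panel 4-5: Δb = 0.59 m, d̄ = (1.62+1.03)/2 = 1.325, v̄ = (0.42+0.38)/2 = 0.4 → q = 0.59×1.325×0.4 = 0.3127 m³/s
Panel 5-6: Δb = 0.81 m, d̄ = (1.03+0.38)/2 = 0.705, v̄ = (0.38+0.28)/2 = 0.33 → q = 0.81×0.705×0.33 = 0.1884 m³/s
Q = Σ q = 1.778 m³/s

1.78 m³/s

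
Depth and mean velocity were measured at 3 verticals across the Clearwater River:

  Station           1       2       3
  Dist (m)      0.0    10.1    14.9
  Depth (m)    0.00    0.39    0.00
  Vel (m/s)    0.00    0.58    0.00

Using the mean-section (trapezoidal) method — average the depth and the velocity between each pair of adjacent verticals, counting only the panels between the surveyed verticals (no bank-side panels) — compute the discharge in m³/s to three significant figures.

Panel 1-2: Δb = 10.1 m, d̄ = (0.00+0.39)/2 = 0.195, v̄ = (0.00+0.58)/2 = 0.29 → q = 10.1×0.195×0.29 = 0.5712 m³/s
Panel 2-3: Δb = 4.8 m, d̄ = (0.39+0.00)/2 = 0.195, v̄ = (0.58+0.00)/2 = 0.29 → q = 4.8×0.195×0.29 = 0.2714 m³/s
Q = Σ q = 0.8426 m³/s

0.843 m³/s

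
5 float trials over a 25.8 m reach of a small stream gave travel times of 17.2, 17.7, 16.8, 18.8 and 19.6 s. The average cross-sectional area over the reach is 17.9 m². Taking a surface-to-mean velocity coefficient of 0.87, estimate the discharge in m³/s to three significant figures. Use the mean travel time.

t̄ = (17.2 + 17.7 + 16.8 + 18.8 + 19.6) / 5 = 18.02 s
v_surface = L / t̄ = 25.8 / 18.02 = 1.432 m/s
v_mean = 0.87 × 1.432 = 1.246 m/s
Q = A × v_mean = 17.9 × 1.246 = 22.30 m³/s

22.3 m³/s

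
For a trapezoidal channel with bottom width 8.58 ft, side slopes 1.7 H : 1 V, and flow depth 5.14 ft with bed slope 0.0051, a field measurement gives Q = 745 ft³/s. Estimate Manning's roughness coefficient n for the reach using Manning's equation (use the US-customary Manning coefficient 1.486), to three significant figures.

0.0269

A = (b + z·y)·y = (8.58 + 1.7×5.14)×5.14 = 89.01 ft²
P = b + 2y√(1+z²) = 8.58 + 2×5.14×√(1+1.7²) = 28.86 ft
R = A/P = 89.01/28.86 = 3.085 ft
n = (1.486/Q)·A·R^(2/3)·S^(1/2) = (1.486/745) × 89.01 × 2.119 × 0.07141 = 0.02687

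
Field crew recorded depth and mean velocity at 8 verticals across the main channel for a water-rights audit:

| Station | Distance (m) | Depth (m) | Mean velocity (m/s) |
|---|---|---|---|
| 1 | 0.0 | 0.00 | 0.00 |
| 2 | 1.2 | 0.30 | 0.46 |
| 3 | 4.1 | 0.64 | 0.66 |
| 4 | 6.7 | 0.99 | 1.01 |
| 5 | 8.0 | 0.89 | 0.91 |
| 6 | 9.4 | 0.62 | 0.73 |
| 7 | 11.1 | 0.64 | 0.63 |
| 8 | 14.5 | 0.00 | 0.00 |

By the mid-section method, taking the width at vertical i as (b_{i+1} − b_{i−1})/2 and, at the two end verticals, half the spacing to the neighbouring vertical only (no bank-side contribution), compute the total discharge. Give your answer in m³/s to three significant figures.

6.22 m³/s

w_2 = (4.1 − 0.0)/2 = 2.05 m; q_2 = 0.46 × 0.30 × 2.05 = 0.2829 m³/s
w_3 = (6.7 − 1.2)/2 = 2.75 m; q_3 = 0.66 × 0.64 × 2.75 = 1.162 m³/s
w_4 = (8.0 − 4.1)/2 = 1.95 m; q_4 = 1.01 × 0.99 × 1.95 = 1.950 m³/s
w_5 = (9.4 − 6.7)/2 = 1.35 m; q_5 = 0.91 × 0.89 × 1.35 = 1.093 m³/s
w_6 = (11.1 − 8.0)/2 = 1.55 m; q_6 = 0.73 × 0.62 × 1.55 = 0.7015 m³/s
w_7 = (14.5 − 9.4)/2 = 2.55 m; q_7 = 0.63 × 0.64 × 2.55 = 1.028 m³/s
Stations 1, 8 contribute zero (depth or velocity is 0).
Q = Σ qᵢ = 6.217 m³/s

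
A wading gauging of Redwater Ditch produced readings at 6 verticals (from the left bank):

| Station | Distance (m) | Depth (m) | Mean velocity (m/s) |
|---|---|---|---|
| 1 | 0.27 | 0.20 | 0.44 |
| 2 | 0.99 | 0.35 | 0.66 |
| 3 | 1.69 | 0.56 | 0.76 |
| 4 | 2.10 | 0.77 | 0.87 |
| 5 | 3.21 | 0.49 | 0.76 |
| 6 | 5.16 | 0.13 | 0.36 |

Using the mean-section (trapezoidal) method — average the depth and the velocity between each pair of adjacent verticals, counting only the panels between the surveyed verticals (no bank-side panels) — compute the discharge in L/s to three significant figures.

1470 L/s

Panel 1-2: Δb = 0.72 m, d̄ = (0.20+0.35)/2 = 0.275, v̄ = (0.44+0.66)/2 = 0.55 → q = 0.72×0.275×0.55 = 0.1089 m³/s
Panel 2-3: Δb = 0.7 m, d̄ = (0.35+0.56)/2 = 0.455, v̄ = (0.66+0.76)/2 = 0.71 → q = 0.7×0.455×0.71 = 0.2261 m³/s
Panel 3-4: Δb = 0.41 m, d̄ = (0.56+0.77)/2 = 0.665, v̄ = (0.76+0.87)/2 = 0.815 → q = 0.41×0.665×0.815 = 0.2222 m³/s
Panel 4-5: Δb = 1.11 m, d̄ = (0.77+0.49)/2 = 0.63, v̄ = (0.87+0.76)/2 = 0.815 → q = 1.11×0.63×0.815 = 0.5699 m³/s
Panel 5-6: Δb = 1.95 m, d̄ = (0.49+0.13)/2 = 0.31, v̄ = (0.76+0.36)/2 = 0.56 → q = 1.95×0.31×0.56 = 0.3385 m³/s
Q = Σ q = 1.466 m³/s
= 1.466 × 1000 = 1466 L/s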